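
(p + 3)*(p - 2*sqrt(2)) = p^2 - 2*sqrt(2)*p + 3*p - 6*sqrt(2)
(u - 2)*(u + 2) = u^2 - 4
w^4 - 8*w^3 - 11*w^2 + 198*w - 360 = (w - 6)*(w - 4)*(w - 3)*(w + 5)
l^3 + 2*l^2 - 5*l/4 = l*(l - 1/2)*(l + 5/2)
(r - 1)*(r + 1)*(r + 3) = r^3 + 3*r^2 - r - 3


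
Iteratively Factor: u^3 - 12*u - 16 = (u + 2)*(u^2 - 2*u - 8) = (u + 2)^2*(u - 4)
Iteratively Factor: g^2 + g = (g + 1)*(g)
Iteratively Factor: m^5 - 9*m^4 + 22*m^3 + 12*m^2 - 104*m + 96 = (m - 4)*(m^4 - 5*m^3 + 2*m^2 + 20*m - 24) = (m - 4)*(m + 2)*(m^3 - 7*m^2 + 16*m - 12) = (m - 4)*(m - 3)*(m + 2)*(m^2 - 4*m + 4) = (m - 4)*(m - 3)*(m - 2)*(m + 2)*(m - 2)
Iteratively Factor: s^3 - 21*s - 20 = (s + 4)*(s^2 - 4*s - 5) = (s - 5)*(s + 4)*(s + 1)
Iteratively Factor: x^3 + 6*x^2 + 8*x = (x)*(x^2 + 6*x + 8) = x*(x + 4)*(x + 2)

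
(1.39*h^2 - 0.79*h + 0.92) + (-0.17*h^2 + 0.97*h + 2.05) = 1.22*h^2 + 0.18*h + 2.97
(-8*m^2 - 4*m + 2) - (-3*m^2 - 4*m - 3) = 5 - 5*m^2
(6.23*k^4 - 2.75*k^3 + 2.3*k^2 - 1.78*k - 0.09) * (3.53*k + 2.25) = 21.9919*k^5 + 4.31*k^4 + 1.9315*k^3 - 1.1084*k^2 - 4.3227*k - 0.2025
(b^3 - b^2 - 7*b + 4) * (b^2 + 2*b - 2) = b^5 + b^4 - 11*b^3 - 8*b^2 + 22*b - 8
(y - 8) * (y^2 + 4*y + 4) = y^3 - 4*y^2 - 28*y - 32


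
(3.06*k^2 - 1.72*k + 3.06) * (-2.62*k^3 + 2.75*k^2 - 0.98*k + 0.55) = -8.0172*k^5 + 12.9214*k^4 - 15.746*k^3 + 11.7836*k^2 - 3.9448*k + 1.683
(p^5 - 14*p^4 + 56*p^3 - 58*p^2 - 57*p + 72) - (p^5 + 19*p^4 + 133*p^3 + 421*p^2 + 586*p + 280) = -33*p^4 - 77*p^3 - 479*p^2 - 643*p - 208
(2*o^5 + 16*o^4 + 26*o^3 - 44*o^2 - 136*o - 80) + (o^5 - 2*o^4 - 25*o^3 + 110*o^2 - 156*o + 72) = 3*o^5 + 14*o^4 + o^3 + 66*o^2 - 292*o - 8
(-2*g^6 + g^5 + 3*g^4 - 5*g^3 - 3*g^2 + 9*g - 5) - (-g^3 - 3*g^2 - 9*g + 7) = -2*g^6 + g^5 + 3*g^4 - 4*g^3 + 18*g - 12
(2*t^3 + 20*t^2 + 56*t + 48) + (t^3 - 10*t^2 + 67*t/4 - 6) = 3*t^3 + 10*t^2 + 291*t/4 + 42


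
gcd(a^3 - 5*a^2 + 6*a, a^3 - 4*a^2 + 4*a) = a^2 - 2*a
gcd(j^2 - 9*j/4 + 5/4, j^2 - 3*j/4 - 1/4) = j - 1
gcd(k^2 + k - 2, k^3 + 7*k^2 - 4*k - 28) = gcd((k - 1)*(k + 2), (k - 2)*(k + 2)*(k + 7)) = k + 2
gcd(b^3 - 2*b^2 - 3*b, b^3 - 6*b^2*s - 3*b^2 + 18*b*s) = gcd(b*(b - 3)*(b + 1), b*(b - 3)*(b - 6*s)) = b^2 - 3*b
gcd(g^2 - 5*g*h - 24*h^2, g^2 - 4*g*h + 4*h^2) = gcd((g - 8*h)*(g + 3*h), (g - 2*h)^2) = 1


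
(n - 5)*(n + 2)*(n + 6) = n^3 + 3*n^2 - 28*n - 60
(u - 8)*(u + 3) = u^2 - 5*u - 24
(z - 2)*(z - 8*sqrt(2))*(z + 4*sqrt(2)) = z^3 - 4*sqrt(2)*z^2 - 2*z^2 - 64*z + 8*sqrt(2)*z + 128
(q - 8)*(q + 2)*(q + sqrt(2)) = q^3 - 6*q^2 + sqrt(2)*q^2 - 16*q - 6*sqrt(2)*q - 16*sqrt(2)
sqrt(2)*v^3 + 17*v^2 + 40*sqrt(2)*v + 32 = (v + 4*sqrt(2))^2*(sqrt(2)*v + 1)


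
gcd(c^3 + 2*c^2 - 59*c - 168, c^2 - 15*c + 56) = c - 8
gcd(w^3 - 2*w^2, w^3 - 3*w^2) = w^2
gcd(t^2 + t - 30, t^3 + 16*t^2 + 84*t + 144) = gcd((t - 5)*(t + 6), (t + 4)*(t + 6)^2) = t + 6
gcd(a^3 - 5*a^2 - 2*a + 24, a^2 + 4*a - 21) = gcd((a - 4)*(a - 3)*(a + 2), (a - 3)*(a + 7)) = a - 3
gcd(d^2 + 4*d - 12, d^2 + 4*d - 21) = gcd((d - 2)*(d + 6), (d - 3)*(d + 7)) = 1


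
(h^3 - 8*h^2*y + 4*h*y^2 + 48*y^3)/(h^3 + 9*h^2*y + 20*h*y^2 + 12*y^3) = (h^2 - 10*h*y + 24*y^2)/(h^2 + 7*h*y + 6*y^2)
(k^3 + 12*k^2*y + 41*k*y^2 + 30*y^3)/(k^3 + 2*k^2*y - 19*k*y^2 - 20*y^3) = (-k - 6*y)/(-k + 4*y)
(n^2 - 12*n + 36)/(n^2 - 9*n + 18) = (n - 6)/(n - 3)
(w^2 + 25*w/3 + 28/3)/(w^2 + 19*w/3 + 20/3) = (w + 7)/(w + 5)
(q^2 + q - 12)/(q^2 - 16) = (q - 3)/(q - 4)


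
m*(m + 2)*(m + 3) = m^3 + 5*m^2 + 6*m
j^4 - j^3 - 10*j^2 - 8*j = j*(j - 4)*(j + 1)*(j + 2)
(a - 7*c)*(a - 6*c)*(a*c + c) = a^3*c - 13*a^2*c^2 + a^2*c + 42*a*c^3 - 13*a*c^2 + 42*c^3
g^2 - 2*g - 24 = (g - 6)*(g + 4)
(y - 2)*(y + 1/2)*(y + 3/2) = y^3 - 13*y/4 - 3/2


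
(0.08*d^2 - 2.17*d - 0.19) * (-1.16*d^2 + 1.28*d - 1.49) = -0.0928*d^4 + 2.6196*d^3 - 2.6764*d^2 + 2.9901*d + 0.2831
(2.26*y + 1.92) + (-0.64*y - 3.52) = 1.62*y - 1.6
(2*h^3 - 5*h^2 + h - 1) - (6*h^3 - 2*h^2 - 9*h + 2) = -4*h^3 - 3*h^2 + 10*h - 3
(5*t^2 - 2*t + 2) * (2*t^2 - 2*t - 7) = 10*t^4 - 14*t^3 - 27*t^2 + 10*t - 14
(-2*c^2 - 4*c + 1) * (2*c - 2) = -4*c^3 - 4*c^2 + 10*c - 2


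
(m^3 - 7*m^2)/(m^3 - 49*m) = m/(m + 7)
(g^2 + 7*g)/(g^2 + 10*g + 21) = g/(g + 3)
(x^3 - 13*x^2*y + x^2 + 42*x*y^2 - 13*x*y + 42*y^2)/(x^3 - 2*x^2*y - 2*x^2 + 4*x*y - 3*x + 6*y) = (x^2 - 13*x*y + 42*y^2)/(x^2 - 2*x*y - 3*x + 6*y)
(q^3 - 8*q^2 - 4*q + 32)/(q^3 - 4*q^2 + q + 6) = (q^2 - 6*q - 16)/(q^2 - 2*q - 3)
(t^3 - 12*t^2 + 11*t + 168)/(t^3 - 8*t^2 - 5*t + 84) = (t - 8)/(t - 4)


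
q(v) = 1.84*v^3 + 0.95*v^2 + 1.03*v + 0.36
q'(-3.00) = 45.01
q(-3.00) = -43.86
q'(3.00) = 56.41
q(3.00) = 61.68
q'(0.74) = 5.46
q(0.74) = 2.39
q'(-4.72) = 115.04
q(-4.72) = -176.82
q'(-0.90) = 3.79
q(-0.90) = -1.14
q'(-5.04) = 131.67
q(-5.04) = -216.26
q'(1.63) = 18.79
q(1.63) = 12.53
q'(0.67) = 4.78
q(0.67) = 2.03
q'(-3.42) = 59.10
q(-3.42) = -65.65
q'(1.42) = 14.86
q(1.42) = 9.01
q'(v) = 5.52*v^2 + 1.9*v + 1.03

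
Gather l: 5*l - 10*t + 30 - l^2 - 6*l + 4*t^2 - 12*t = -l^2 - l + 4*t^2 - 22*t + 30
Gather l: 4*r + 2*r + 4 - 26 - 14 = 6*r - 36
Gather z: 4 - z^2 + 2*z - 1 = -z^2 + 2*z + 3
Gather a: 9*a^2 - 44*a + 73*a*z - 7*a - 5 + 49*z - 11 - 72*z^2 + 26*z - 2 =9*a^2 + a*(73*z - 51) - 72*z^2 + 75*z - 18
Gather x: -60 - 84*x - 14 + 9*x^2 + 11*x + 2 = 9*x^2 - 73*x - 72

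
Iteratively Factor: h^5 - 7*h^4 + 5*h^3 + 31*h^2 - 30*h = (h - 3)*(h^4 - 4*h^3 - 7*h^2 + 10*h) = h*(h - 3)*(h^3 - 4*h^2 - 7*h + 10) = h*(h - 3)*(h + 2)*(h^2 - 6*h + 5) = h*(h - 3)*(h - 1)*(h + 2)*(h - 5)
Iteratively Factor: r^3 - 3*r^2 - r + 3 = (r - 1)*(r^2 - 2*r - 3) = (r - 1)*(r + 1)*(r - 3)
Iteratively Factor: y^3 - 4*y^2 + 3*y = (y)*(y^2 - 4*y + 3) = y*(y - 1)*(y - 3)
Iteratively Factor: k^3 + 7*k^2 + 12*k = (k)*(k^2 + 7*k + 12) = k*(k + 4)*(k + 3)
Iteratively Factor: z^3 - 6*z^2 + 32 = (z - 4)*(z^2 - 2*z - 8) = (z - 4)^2*(z + 2)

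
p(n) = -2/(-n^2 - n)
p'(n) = -2*(2*n + 1)/(-n^2 - n)^2 = 2*(-2*n - 1)/(n^2*(n + 1)^2)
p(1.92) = 0.36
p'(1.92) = -0.31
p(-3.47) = 0.23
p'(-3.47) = 0.16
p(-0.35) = -8.79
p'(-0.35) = -11.59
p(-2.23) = 0.73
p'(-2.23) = 0.92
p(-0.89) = -20.43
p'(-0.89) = 162.76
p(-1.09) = 20.39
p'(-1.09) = 245.23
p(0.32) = 4.73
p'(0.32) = -18.38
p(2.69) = 0.20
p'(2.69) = -0.13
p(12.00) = 0.01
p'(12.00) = 0.00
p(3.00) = 0.17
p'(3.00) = -0.10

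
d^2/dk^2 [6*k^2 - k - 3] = 12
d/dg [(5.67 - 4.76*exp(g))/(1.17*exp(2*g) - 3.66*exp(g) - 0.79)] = (5.5692*exp(2*g) - 13.2678*exp(g) + 24.5126)*exp(g)/(1.3689*exp(4*g) - 8.5644*exp(3*g) + 11.547*exp(2*g) + 5.7828*exp(g) + 0.6241)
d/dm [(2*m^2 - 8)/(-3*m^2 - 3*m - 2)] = 2*(-3*m^2 - 28*m - 12)/(9*m^4 + 18*m^3 + 21*m^2 + 12*m + 4)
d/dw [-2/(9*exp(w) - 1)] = 18*exp(w)/(9*exp(w) - 1)^2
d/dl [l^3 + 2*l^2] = l*(3*l + 4)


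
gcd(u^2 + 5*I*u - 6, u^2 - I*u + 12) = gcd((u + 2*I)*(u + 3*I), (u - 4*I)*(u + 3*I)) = u + 3*I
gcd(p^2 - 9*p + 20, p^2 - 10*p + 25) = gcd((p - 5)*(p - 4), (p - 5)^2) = p - 5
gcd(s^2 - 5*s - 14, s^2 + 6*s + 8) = s + 2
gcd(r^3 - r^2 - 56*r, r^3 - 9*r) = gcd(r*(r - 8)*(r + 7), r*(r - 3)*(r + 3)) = r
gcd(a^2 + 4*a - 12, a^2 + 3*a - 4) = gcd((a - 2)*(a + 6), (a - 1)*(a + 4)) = 1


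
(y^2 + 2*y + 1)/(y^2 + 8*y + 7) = (y + 1)/(y + 7)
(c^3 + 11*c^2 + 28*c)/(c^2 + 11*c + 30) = c*(c^2 + 11*c + 28)/(c^2 + 11*c + 30)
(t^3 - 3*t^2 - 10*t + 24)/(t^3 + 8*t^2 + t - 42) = (t - 4)/(t + 7)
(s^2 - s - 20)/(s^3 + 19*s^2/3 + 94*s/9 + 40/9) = 9*(s - 5)/(9*s^2 + 21*s + 10)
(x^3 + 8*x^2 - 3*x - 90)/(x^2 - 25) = (x^2 + 3*x - 18)/(x - 5)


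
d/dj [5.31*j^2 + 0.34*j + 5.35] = 10.62*j + 0.34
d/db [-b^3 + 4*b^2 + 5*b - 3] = -3*b^2 + 8*b + 5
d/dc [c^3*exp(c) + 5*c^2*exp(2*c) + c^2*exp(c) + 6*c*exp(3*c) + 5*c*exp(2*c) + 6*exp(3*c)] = (c^3 + 10*c^2*exp(c) + 4*c^2 + 18*c*exp(2*c) + 20*c*exp(c) + 2*c + 24*exp(2*c) + 5*exp(c))*exp(c)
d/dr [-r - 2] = -1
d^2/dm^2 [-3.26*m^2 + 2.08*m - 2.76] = -6.52000000000000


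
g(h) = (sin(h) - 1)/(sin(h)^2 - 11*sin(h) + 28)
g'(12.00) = 0.01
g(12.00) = -0.04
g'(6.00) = 0.02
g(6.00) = -0.04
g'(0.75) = 0.03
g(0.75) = -0.02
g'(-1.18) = 0.00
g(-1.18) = -0.05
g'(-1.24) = 0.00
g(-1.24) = -0.05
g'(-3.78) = -0.03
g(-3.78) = -0.02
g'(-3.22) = -0.02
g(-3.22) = -0.03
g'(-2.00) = -0.00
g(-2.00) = -0.05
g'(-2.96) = -0.02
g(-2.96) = -0.04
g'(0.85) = 0.03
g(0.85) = -0.01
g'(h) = (-2*sin(h)*cos(h) + 11*cos(h))*(sin(h) - 1)/(sin(h)^2 - 11*sin(h) + 28)^2 + cos(h)/(sin(h)^2 - 11*sin(h) + 28)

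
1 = 1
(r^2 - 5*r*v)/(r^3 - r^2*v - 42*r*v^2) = (-r + 5*v)/(-r^2 + r*v + 42*v^2)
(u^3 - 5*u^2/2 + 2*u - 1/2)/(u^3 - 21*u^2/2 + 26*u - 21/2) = (u^2 - 2*u + 1)/(u^2 - 10*u + 21)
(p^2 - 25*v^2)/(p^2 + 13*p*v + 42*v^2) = (p^2 - 25*v^2)/(p^2 + 13*p*v + 42*v^2)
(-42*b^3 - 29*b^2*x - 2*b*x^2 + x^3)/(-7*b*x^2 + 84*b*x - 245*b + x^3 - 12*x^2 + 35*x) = (6*b^2 + 5*b*x + x^2)/(x^2 - 12*x + 35)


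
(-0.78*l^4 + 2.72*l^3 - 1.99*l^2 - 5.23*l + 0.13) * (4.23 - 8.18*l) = 6.3804*l^5 - 25.549*l^4 + 27.7838*l^3 + 34.3637*l^2 - 23.1863*l + 0.5499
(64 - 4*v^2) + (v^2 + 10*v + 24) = -3*v^2 + 10*v + 88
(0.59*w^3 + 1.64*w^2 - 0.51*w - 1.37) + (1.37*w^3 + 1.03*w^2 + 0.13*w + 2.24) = 1.96*w^3 + 2.67*w^2 - 0.38*w + 0.87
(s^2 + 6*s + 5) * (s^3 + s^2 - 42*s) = s^5 + 7*s^4 - 31*s^3 - 247*s^2 - 210*s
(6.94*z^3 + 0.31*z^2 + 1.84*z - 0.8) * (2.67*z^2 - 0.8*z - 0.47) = 18.5298*z^5 - 4.7243*z^4 + 1.403*z^3 - 3.7537*z^2 - 0.2248*z + 0.376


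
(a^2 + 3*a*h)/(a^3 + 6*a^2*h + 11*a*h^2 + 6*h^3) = a/(a^2 + 3*a*h + 2*h^2)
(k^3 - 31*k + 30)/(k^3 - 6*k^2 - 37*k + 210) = (k - 1)/(k - 7)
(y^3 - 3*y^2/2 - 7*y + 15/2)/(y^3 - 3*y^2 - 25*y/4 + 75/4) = 2*(y - 1)/(2*y - 5)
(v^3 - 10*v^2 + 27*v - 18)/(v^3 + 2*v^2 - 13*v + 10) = (v^2 - 9*v + 18)/(v^2 + 3*v - 10)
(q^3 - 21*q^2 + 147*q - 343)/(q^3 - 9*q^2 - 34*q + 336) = (q^2 - 14*q + 49)/(q^2 - 2*q - 48)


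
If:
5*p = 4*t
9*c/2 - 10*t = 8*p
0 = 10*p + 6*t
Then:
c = 0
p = 0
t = 0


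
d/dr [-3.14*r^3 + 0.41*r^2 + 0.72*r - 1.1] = -9.42*r^2 + 0.82*r + 0.72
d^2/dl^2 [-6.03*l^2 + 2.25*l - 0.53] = -12.0600000000000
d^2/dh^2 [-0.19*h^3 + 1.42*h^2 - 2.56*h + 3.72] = 2.84 - 1.14*h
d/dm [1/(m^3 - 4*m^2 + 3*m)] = (-3*m^2 + 8*m - 3)/(m^2*(m^2 - 4*m + 3)^2)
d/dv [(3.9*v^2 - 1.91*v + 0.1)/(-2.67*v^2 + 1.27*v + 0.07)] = (-0.146699999999999*v^2 + 1.08*v - 0.2607)/(7.1289*v^4 - 6.7818*v^3 + 1.2391*v^2 + 0.1778*v + 0.0049)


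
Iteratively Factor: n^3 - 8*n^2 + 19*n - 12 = (n - 4)*(n^2 - 4*n + 3) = (n - 4)*(n - 3)*(n - 1)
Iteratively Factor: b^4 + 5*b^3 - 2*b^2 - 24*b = (b)*(b^3 + 5*b^2 - 2*b - 24) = b*(b + 3)*(b^2 + 2*b - 8) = b*(b + 3)*(b + 4)*(b - 2)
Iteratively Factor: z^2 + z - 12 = (z - 3)*(z + 4)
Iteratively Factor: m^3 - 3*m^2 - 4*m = (m)*(m^2 - 3*m - 4) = m*(m + 1)*(m - 4)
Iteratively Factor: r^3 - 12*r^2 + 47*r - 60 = (r - 4)*(r^2 - 8*r + 15) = (r - 5)*(r - 4)*(r - 3)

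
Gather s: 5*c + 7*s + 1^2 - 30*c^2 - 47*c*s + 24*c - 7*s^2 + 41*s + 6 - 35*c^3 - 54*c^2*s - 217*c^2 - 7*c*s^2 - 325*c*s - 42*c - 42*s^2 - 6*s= -35*c^3 - 247*c^2 - 13*c + s^2*(-7*c - 49) + s*(-54*c^2 - 372*c + 42) + 7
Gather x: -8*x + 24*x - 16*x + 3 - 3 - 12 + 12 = 0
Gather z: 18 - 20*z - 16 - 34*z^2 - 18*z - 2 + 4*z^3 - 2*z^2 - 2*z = 4*z^3 - 36*z^2 - 40*z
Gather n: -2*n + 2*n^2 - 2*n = 2*n^2 - 4*n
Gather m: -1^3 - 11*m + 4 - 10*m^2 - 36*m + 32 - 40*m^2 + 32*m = -50*m^2 - 15*m + 35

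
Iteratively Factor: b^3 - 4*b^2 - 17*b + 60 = (b - 3)*(b^2 - b - 20) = (b - 3)*(b + 4)*(b - 5)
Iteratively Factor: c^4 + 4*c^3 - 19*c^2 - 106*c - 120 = (c + 3)*(c^3 + c^2 - 22*c - 40) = (c + 2)*(c + 3)*(c^2 - c - 20) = (c + 2)*(c + 3)*(c + 4)*(c - 5)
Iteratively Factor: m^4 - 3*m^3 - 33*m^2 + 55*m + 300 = (m - 5)*(m^3 + 2*m^2 - 23*m - 60) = (m - 5)^2*(m^2 + 7*m + 12) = (m - 5)^2*(m + 4)*(m + 3)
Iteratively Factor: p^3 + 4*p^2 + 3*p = (p + 1)*(p^2 + 3*p) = (p + 1)*(p + 3)*(p)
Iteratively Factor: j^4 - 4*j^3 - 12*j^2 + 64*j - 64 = (j - 4)*(j^3 - 12*j + 16) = (j - 4)*(j - 2)*(j^2 + 2*j - 8) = (j - 4)*(j - 2)*(j + 4)*(j - 2)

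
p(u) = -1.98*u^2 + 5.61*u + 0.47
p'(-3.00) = 17.49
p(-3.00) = -34.18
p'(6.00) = -18.15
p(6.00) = -37.15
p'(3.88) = -9.75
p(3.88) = -7.57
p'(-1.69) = 12.30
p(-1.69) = -14.67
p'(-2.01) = 13.57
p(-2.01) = -18.81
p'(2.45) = -4.09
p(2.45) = 2.33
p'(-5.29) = 26.56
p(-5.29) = -84.62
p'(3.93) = -9.95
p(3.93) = -8.06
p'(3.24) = -7.22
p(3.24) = -2.14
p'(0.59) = 3.27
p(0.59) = 3.09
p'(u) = 5.61 - 3.96*u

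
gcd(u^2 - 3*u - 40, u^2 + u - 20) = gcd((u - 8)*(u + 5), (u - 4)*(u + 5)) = u + 5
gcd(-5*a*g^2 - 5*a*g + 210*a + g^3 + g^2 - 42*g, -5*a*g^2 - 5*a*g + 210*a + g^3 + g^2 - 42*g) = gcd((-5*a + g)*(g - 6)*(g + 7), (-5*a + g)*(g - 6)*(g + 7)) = 5*a*g^2 + 5*a*g - 210*a - g^3 - g^2 + 42*g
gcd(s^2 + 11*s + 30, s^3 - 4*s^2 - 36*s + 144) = s + 6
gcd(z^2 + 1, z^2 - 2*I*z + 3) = z + I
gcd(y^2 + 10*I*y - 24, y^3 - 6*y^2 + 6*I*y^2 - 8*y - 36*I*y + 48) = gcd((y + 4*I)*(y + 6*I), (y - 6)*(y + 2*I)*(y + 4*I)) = y + 4*I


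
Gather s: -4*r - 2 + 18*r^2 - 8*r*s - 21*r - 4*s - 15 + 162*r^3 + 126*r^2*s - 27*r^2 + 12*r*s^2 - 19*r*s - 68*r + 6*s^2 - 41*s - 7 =162*r^3 - 9*r^2 - 93*r + s^2*(12*r + 6) + s*(126*r^2 - 27*r - 45) - 24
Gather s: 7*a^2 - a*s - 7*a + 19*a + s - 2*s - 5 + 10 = 7*a^2 + 12*a + s*(-a - 1) + 5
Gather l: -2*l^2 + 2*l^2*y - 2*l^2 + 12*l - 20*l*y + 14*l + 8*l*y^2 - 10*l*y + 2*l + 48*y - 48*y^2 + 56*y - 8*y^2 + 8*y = l^2*(2*y - 4) + l*(8*y^2 - 30*y + 28) - 56*y^2 + 112*y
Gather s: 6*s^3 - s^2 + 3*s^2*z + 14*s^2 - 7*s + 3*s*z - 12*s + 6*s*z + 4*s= 6*s^3 + s^2*(3*z + 13) + s*(9*z - 15)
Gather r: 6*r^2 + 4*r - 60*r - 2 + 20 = 6*r^2 - 56*r + 18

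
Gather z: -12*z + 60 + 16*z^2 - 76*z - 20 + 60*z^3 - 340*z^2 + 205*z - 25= 60*z^3 - 324*z^2 + 117*z + 15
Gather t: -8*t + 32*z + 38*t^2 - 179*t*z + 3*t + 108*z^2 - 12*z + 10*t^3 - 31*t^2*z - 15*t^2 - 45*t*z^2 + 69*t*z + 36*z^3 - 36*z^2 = 10*t^3 + t^2*(23 - 31*z) + t*(-45*z^2 - 110*z - 5) + 36*z^3 + 72*z^2 + 20*z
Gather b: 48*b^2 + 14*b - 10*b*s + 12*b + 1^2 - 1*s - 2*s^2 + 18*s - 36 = 48*b^2 + b*(26 - 10*s) - 2*s^2 + 17*s - 35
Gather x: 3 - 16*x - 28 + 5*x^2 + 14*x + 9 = 5*x^2 - 2*x - 16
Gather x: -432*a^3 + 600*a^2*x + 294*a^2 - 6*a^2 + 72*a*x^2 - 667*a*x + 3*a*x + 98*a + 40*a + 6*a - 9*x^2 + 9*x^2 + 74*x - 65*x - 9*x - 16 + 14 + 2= -432*a^3 + 288*a^2 + 72*a*x^2 + 144*a + x*(600*a^2 - 664*a)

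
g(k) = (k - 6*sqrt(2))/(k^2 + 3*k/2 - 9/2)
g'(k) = (-2*k - 3/2)*(k - 6*sqrt(2))/(k^2 + 3*k/2 - 9/2)^2 + 1/(k^2 + 3*k/2 - 9/2) = 2*(2*k^2 + 3*k - (k - 6*sqrt(2))*(4*k + 3) - 9)/(2*k^2 + 3*k - 9)^2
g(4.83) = -0.14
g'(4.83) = 0.10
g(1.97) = -2.79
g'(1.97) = 6.92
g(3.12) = -0.54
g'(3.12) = 0.52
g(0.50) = 2.28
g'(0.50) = 1.34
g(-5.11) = -0.97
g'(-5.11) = -0.54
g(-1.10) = 1.94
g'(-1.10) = -0.48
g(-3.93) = -2.46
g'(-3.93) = -2.90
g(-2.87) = 19.99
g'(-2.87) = -150.94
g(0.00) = 1.89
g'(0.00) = 0.41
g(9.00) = 0.01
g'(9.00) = 0.01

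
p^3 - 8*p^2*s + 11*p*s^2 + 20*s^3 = (p - 5*s)*(p - 4*s)*(p + s)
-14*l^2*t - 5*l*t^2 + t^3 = t*(-7*l + t)*(2*l + t)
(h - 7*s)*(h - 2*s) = h^2 - 9*h*s + 14*s^2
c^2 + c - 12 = (c - 3)*(c + 4)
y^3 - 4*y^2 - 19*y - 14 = (y - 7)*(y + 1)*(y + 2)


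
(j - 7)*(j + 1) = j^2 - 6*j - 7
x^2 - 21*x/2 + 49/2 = (x - 7)*(x - 7/2)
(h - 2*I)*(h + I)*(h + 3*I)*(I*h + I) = I*h^4 - 2*h^3 + I*h^3 - 2*h^2 + 5*I*h^2 - 6*h + 5*I*h - 6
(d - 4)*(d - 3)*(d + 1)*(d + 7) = d^4 + d^3 - 37*d^2 + 47*d + 84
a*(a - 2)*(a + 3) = a^3 + a^2 - 6*a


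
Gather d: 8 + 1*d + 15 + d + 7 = 2*d + 30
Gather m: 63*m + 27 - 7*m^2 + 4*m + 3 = -7*m^2 + 67*m + 30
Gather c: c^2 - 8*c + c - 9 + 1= c^2 - 7*c - 8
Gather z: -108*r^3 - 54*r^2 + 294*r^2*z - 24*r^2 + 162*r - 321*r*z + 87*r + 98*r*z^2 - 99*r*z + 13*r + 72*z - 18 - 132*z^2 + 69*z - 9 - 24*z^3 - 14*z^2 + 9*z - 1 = -108*r^3 - 78*r^2 + 262*r - 24*z^3 + z^2*(98*r - 146) + z*(294*r^2 - 420*r + 150) - 28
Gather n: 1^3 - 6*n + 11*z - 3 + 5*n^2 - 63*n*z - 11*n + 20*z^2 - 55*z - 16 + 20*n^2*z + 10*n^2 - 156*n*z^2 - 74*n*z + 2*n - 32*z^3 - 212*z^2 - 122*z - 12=n^2*(20*z + 15) + n*(-156*z^2 - 137*z - 15) - 32*z^3 - 192*z^2 - 166*z - 30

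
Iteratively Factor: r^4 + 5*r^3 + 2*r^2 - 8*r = (r + 4)*(r^3 + r^2 - 2*r) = (r - 1)*(r + 4)*(r^2 + 2*r) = (r - 1)*(r + 2)*(r + 4)*(r)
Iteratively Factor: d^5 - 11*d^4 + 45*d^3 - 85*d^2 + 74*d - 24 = (d - 2)*(d^4 - 9*d^3 + 27*d^2 - 31*d + 12) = (d - 3)*(d - 2)*(d^3 - 6*d^2 + 9*d - 4) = (d - 4)*(d - 3)*(d - 2)*(d^2 - 2*d + 1) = (d - 4)*(d - 3)*(d - 2)*(d - 1)*(d - 1)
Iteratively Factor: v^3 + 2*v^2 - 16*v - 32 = (v + 4)*(v^2 - 2*v - 8) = (v + 2)*(v + 4)*(v - 4)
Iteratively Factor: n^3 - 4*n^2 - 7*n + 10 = (n + 2)*(n^2 - 6*n + 5) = (n - 1)*(n + 2)*(n - 5)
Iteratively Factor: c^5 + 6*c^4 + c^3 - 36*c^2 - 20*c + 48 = (c - 1)*(c^4 + 7*c^3 + 8*c^2 - 28*c - 48) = (c - 1)*(c + 3)*(c^3 + 4*c^2 - 4*c - 16) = (c - 1)*(c + 3)*(c + 4)*(c^2 - 4) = (c - 1)*(c + 2)*(c + 3)*(c + 4)*(c - 2)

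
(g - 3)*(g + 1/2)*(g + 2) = g^3 - g^2/2 - 13*g/2 - 3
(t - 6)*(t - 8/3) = t^2 - 26*t/3 + 16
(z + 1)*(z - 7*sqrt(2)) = z^2 - 7*sqrt(2)*z + z - 7*sqrt(2)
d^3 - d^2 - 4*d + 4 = (d - 2)*(d - 1)*(d + 2)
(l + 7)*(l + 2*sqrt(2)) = l^2 + 2*sqrt(2)*l + 7*l + 14*sqrt(2)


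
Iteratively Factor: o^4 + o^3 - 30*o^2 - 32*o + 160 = (o - 5)*(o^3 + 6*o^2 - 32) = (o - 5)*(o + 4)*(o^2 + 2*o - 8) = (o - 5)*(o + 4)^2*(o - 2)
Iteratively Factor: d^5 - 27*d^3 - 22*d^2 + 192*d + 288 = (d + 3)*(d^4 - 3*d^3 - 18*d^2 + 32*d + 96) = (d + 3)^2*(d^3 - 6*d^2 + 32) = (d - 4)*(d + 3)^2*(d^2 - 2*d - 8) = (d - 4)^2*(d + 3)^2*(d + 2)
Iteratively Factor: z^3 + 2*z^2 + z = (z + 1)*(z^2 + z) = z*(z + 1)*(z + 1)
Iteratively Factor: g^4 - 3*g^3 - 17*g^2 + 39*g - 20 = (g - 1)*(g^3 - 2*g^2 - 19*g + 20) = (g - 5)*(g - 1)*(g^2 + 3*g - 4) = (g - 5)*(g - 1)*(g + 4)*(g - 1)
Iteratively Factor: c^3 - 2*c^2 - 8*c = (c + 2)*(c^2 - 4*c) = c*(c + 2)*(c - 4)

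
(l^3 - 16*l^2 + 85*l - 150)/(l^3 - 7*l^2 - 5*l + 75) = (l - 6)/(l + 3)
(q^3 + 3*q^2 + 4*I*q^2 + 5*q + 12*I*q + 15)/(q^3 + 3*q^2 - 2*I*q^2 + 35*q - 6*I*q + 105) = (q - I)/(q - 7*I)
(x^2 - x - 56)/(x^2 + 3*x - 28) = (x - 8)/(x - 4)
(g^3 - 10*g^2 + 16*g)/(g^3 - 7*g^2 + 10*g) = (g - 8)/(g - 5)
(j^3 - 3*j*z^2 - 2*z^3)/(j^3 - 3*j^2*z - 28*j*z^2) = (-j^3 + 3*j*z^2 + 2*z^3)/(j*(-j^2 + 3*j*z + 28*z^2))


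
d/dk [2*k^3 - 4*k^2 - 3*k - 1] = 6*k^2 - 8*k - 3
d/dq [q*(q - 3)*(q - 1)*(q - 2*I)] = 4*q^3 + q^2*(-12 - 6*I) + q*(6 + 16*I) - 6*I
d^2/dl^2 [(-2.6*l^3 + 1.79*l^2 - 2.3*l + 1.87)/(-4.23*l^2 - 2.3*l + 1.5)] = (-5.6843418860808e-14*l^5 - 5.6843418860808e-14*l^4 + 177.63916*l^3 - 322.723638*l^2 + 13.50162*l - 35.6999)/(75.686967*l^6 + 123.46101*l^5 - 13.38795*l^4 - 75.394*l^3 + 4.74750000000001*l^2 + 15.525*l - 3.375)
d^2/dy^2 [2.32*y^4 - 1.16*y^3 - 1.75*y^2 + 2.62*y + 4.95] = 27.84*y^2 - 6.96*y - 3.5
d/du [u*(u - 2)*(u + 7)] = 3*u^2 + 10*u - 14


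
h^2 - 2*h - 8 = (h - 4)*(h + 2)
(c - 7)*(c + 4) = c^2 - 3*c - 28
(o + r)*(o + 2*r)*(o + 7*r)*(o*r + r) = o^4*r + 10*o^3*r^2 + o^3*r + 23*o^2*r^3 + 10*o^2*r^2 + 14*o*r^4 + 23*o*r^3 + 14*r^4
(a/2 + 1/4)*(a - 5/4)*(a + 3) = a^3/2 + 9*a^2/8 - 23*a/16 - 15/16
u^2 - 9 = (u - 3)*(u + 3)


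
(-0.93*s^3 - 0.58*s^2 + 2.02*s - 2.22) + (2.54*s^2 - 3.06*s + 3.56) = -0.93*s^3 + 1.96*s^2 - 1.04*s + 1.34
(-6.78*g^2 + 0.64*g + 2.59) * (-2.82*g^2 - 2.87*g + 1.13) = 19.1196*g^4 + 17.6538*g^3 - 16.802*g^2 - 6.7101*g + 2.9267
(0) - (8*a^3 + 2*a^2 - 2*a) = -8*a^3 - 2*a^2 + 2*a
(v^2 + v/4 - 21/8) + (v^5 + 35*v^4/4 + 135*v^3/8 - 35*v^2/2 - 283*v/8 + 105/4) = v^5 + 35*v^4/4 + 135*v^3/8 - 33*v^2/2 - 281*v/8 + 189/8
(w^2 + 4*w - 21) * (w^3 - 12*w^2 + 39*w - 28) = w^5 - 8*w^4 - 30*w^3 + 380*w^2 - 931*w + 588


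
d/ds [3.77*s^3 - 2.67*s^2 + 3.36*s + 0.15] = 11.31*s^2 - 5.34*s + 3.36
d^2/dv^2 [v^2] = 2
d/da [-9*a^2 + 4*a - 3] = 4 - 18*a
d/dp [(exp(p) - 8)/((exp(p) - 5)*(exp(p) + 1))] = (-exp(2*p) + 16*exp(p) - 37)*exp(p)/(exp(4*p) - 8*exp(3*p) + 6*exp(2*p) + 40*exp(p) + 25)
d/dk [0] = 0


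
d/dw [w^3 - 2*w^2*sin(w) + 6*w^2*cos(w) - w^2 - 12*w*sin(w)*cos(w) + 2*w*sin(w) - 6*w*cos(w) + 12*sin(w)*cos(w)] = -6*w^2*sin(w) - 2*w^2*cos(w) + 3*w^2 + 2*w*sin(w) + 14*w*cos(w) - 12*w*cos(2*w) - 2*w + 2*sin(w) - 6*sin(2*w) - 6*cos(w) + 12*cos(2*w)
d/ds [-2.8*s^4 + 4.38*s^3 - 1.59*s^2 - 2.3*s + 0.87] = -11.2*s^3 + 13.14*s^2 - 3.18*s - 2.3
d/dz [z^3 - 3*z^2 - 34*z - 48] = 3*z^2 - 6*z - 34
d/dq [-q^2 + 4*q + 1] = 4 - 2*q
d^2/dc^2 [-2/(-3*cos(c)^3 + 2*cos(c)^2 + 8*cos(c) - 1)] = 128*((-23*cos(c) - 16*cos(2*c) + 27*cos(3*c))*(-23*cos(c) - 4*cos(2*c) + 3*cos(3*c))/16 + 2*(-9*cos(c)^2 + 4*cos(c) + 8)^2*sin(c)^2)/(-23*cos(c) - 4*cos(2*c) + 3*cos(3*c))^3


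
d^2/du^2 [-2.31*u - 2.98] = 0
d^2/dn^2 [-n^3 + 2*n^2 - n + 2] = 4 - 6*n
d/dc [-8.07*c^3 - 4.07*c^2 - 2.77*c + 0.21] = -24.21*c^2 - 8.14*c - 2.77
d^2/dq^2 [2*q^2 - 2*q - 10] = 4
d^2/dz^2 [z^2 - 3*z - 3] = 2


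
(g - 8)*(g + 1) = g^2 - 7*g - 8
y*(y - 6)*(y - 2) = y^3 - 8*y^2 + 12*y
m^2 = m^2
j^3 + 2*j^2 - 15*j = j*(j - 3)*(j + 5)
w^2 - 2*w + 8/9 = (w - 4/3)*(w - 2/3)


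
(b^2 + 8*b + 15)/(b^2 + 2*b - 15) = (b + 3)/(b - 3)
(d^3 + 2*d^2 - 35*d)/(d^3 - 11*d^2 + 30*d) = (d + 7)/(d - 6)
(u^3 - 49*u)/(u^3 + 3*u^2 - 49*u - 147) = u/(u + 3)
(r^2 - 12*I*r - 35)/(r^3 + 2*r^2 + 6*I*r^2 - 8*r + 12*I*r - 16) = (r^2 - 12*I*r - 35)/(r^3 + r^2*(2 + 6*I) + r*(-8 + 12*I) - 16)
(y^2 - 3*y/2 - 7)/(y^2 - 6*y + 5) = (y^2 - 3*y/2 - 7)/(y^2 - 6*y + 5)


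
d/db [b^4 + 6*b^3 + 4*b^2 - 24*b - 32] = 4*b^3 + 18*b^2 + 8*b - 24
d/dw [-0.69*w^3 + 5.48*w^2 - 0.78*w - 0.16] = -2.07*w^2 + 10.96*w - 0.78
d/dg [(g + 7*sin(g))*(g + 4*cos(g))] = -(g + 7*sin(g))*(4*sin(g) - 1) + (g + 4*cos(g))*(7*cos(g) + 1)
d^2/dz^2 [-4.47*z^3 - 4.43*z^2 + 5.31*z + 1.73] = -26.82*z - 8.86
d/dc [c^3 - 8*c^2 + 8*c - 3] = 3*c^2 - 16*c + 8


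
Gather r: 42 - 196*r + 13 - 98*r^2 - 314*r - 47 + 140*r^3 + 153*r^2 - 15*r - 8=140*r^3 + 55*r^2 - 525*r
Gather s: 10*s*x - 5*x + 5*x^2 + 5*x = 10*s*x + 5*x^2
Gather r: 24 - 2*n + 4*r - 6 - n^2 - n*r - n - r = -n^2 - 3*n + r*(3 - n) + 18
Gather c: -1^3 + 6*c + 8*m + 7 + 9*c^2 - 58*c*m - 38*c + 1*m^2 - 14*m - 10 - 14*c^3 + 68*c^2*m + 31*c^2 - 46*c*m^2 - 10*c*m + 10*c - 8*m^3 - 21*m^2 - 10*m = -14*c^3 + c^2*(68*m + 40) + c*(-46*m^2 - 68*m - 22) - 8*m^3 - 20*m^2 - 16*m - 4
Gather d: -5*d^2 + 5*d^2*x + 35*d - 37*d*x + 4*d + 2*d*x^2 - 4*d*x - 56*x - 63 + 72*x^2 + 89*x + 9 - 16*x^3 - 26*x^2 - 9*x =d^2*(5*x - 5) + d*(2*x^2 - 41*x + 39) - 16*x^3 + 46*x^2 + 24*x - 54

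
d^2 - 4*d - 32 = (d - 8)*(d + 4)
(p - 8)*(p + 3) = p^2 - 5*p - 24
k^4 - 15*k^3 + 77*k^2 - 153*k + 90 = (k - 6)*(k - 5)*(k - 3)*(k - 1)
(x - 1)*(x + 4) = x^2 + 3*x - 4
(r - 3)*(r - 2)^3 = r^4 - 9*r^3 + 30*r^2 - 44*r + 24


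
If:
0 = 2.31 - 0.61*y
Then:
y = 3.79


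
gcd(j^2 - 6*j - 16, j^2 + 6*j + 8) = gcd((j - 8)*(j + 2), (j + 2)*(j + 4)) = j + 2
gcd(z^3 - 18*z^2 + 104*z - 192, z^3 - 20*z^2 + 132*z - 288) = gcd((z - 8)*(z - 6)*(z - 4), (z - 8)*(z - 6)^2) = z^2 - 14*z + 48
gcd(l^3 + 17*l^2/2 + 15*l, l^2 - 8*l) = l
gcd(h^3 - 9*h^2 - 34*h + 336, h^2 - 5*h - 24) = h - 8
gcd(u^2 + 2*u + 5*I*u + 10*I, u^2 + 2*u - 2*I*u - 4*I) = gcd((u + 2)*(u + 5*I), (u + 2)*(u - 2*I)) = u + 2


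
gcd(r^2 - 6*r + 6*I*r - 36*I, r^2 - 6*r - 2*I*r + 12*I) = r - 6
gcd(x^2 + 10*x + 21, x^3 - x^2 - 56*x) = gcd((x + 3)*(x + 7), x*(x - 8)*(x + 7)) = x + 7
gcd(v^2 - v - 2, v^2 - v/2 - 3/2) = v + 1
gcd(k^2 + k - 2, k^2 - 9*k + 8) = k - 1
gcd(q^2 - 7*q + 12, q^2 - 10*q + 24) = q - 4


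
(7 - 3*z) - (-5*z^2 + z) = 5*z^2 - 4*z + 7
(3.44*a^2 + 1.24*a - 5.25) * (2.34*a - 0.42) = 8.0496*a^3 + 1.4568*a^2 - 12.8058*a + 2.205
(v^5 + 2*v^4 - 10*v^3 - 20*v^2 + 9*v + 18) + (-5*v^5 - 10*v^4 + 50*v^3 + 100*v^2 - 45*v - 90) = -4*v^5 - 8*v^4 + 40*v^3 + 80*v^2 - 36*v - 72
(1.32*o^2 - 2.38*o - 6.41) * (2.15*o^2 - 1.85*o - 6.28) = 2.838*o^4 - 7.559*o^3 - 17.6681*o^2 + 26.8049*o + 40.2548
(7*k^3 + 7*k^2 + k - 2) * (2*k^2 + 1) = 14*k^5 + 14*k^4 + 9*k^3 + 3*k^2 + k - 2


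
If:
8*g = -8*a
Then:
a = -g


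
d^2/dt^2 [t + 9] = 0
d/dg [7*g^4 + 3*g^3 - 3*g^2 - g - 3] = 28*g^3 + 9*g^2 - 6*g - 1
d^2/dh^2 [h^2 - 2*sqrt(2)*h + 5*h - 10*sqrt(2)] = 2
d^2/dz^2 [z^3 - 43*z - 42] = 6*z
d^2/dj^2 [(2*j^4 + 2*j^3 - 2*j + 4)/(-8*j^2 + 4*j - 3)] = 4*(-64*j^6 + 96*j^5 - 120*j^4 + 168*j^3 - 402*j^2 + 93*j + 28)/(512*j^6 - 768*j^5 + 960*j^4 - 640*j^3 + 360*j^2 - 108*j + 27)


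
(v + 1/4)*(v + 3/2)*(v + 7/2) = v^3 + 21*v^2/4 + 13*v/2 + 21/16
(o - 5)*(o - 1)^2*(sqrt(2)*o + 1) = sqrt(2)*o^4 - 7*sqrt(2)*o^3 + o^3 - 7*o^2 + 11*sqrt(2)*o^2 - 5*sqrt(2)*o + 11*o - 5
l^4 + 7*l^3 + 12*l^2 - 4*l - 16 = (l - 1)*(l + 2)^2*(l + 4)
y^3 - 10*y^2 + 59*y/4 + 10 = (y - 8)*(y - 5/2)*(y + 1/2)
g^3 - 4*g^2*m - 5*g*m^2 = g*(g - 5*m)*(g + m)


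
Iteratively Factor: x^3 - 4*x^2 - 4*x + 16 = (x - 4)*(x^2 - 4) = (x - 4)*(x + 2)*(x - 2)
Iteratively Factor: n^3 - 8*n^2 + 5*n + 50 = (n - 5)*(n^2 - 3*n - 10) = (n - 5)^2*(n + 2)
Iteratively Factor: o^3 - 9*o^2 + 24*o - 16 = (o - 1)*(o^2 - 8*o + 16) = (o - 4)*(o - 1)*(o - 4)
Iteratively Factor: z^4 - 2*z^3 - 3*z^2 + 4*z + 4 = (z + 1)*(z^3 - 3*z^2 + 4) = (z - 2)*(z + 1)*(z^2 - z - 2) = (z - 2)*(z + 1)^2*(z - 2)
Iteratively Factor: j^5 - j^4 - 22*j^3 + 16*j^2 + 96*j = (j - 3)*(j^4 + 2*j^3 - 16*j^2 - 32*j) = (j - 3)*(j + 2)*(j^3 - 16*j) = j*(j - 3)*(j + 2)*(j^2 - 16) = j*(j - 3)*(j + 2)*(j + 4)*(j - 4)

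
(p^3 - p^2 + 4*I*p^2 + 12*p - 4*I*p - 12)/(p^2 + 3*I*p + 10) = (p^2 + p*(-1 + 6*I) - 6*I)/(p + 5*I)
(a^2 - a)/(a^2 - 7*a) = (a - 1)/(a - 7)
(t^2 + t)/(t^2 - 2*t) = (t + 1)/(t - 2)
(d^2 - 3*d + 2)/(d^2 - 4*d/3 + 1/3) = 3*(d - 2)/(3*d - 1)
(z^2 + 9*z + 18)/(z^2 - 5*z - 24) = (z + 6)/(z - 8)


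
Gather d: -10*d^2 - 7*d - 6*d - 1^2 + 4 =-10*d^2 - 13*d + 3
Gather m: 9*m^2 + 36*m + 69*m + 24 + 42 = 9*m^2 + 105*m + 66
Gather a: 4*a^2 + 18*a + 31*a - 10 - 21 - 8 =4*a^2 + 49*a - 39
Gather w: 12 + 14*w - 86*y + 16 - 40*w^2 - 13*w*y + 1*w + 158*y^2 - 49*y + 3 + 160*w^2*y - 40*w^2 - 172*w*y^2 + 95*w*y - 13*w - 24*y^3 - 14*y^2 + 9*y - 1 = w^2*(160*y - 80) + w*(-172*y^2 + 82*y + 2) - 24*y^3 + 144*y^2 - 126*y + 30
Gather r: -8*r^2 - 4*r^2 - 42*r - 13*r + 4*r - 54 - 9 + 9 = -12*r^2 - 51*r - 54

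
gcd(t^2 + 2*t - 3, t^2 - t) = t - 1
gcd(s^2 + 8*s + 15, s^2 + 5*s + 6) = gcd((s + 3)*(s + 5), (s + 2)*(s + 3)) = s + 3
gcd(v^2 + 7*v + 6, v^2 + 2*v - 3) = 1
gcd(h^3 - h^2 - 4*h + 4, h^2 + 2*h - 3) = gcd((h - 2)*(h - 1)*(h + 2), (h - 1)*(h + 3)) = h - 1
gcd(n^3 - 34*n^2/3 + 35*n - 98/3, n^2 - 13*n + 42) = n - 7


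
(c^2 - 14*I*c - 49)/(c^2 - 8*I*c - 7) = (c - 7*I)/(c - I)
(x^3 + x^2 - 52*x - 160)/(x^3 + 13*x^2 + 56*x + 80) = (x - 8)/(x + 4)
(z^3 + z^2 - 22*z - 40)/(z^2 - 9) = (z^3 + z^2 - 22*z - 40)/(z^2 - 9)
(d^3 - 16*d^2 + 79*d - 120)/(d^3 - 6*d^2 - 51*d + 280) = (d - 3)/(d + 7)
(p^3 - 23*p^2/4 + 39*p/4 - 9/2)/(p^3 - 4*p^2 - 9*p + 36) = (p^2 - 11*p/4 + 3/2)/(p^2 - p - 12)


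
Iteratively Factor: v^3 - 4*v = (v - 2)*(v^2 + 2*v) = (v - 2)*(v + 2)*(v)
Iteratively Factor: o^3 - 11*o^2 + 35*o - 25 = (o - 1)*(o^2 - 10*o + 25) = (o - 5)*(o - 1)*(o - 5)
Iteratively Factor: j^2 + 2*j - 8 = (j + 4)*(j - 2)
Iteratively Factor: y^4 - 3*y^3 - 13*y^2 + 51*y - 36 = (y - 3)*(y^3 - 13*y + 12) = (y - 3)*(y + 4)*(y^2 - 4*y + 3) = (y - 3)^2*(y + 4)*(y - 1)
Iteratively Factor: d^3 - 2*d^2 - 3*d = (d + 1)*(d^2 - 3*d) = (d - 3)*(d + 1)*(d)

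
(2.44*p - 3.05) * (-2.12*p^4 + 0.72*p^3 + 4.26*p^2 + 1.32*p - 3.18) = -5.1728*p^5 + 8.2228*p^4 + 8.1984*p^3 - 9.7722*p^2 - 11.7852*p + 9.699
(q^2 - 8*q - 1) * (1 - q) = -q^3 + 9*q^2 - 7*q - 1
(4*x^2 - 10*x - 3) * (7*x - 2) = 28*x^3 - 78*x^2 - x + 6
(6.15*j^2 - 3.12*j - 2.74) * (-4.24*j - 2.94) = -26.076*j^3 - 4.8522*j^2 + 20.7904*j + 8.0556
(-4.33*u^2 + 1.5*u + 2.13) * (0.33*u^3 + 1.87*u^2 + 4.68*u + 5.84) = -1.4289*u^5 - 7.6021*u^4 - 16.7565*u^3 - 14.2841*u^2 + 18.7284*u + 12.4392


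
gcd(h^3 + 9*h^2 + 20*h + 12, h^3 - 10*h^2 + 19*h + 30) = h + 1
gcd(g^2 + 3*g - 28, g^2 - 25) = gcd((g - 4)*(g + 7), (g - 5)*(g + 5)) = 1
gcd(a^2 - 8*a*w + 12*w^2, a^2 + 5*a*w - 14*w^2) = -a + 2*w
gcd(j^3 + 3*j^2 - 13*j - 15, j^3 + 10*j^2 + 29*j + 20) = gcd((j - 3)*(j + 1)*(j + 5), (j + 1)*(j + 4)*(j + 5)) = j^2 + 6*j + 5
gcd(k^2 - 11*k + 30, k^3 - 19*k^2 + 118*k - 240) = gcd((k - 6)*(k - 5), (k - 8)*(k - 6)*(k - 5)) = k^2 - 11*k + 30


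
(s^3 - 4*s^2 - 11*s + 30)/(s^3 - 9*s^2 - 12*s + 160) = (s^2 + s - 6)/(s^2 - 4*s - 32)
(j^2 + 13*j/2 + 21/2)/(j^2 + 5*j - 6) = (2*j^2 + 13*j + 21)/(2*(j^2 + 5*j - 6))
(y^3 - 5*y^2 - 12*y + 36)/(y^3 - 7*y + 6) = (y - 6)/(y - 1)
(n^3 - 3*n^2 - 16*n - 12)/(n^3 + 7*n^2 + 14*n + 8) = (n - 6)/(n + 4)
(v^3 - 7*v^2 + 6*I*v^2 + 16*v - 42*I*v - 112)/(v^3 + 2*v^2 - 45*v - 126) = (v^2 + 6*I*v + 16)/(v^2 + 9*v + 18)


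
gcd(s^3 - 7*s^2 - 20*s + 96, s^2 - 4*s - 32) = s^2 - 4*s - 32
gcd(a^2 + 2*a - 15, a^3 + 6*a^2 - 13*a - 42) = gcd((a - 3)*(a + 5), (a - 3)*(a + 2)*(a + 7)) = a - 3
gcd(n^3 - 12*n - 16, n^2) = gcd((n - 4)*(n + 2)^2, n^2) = 1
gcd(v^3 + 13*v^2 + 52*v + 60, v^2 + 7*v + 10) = v^2 + 7*v + 10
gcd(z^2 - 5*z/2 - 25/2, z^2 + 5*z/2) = z + 5/2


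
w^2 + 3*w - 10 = (w - 2)*(w + 5)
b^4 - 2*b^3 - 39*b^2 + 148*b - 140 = (b - 5)*(b - 2)^2*(b + 7)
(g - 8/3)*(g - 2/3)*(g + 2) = g^3 - 4*g^2/3 - 44*g/9 + 32/9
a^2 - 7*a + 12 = (a - 4)*(a - 3)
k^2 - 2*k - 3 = (k - 3)*(k + 1)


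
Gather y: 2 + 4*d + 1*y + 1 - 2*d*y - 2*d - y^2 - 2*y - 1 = 2*d - y^2 + y*(-2*d - 1) + 2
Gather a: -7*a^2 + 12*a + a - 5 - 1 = -7*a^2 + 13*a - 6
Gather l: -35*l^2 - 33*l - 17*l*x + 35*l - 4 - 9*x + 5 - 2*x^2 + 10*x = -35*l^2 + l*(2 - 17*x) - 2*x^2 + x + 1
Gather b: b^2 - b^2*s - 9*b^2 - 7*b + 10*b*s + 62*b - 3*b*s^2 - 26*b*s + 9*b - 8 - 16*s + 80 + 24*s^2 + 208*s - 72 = b^2*(-s - 8) + b*(-3*s^2 - 16*s + 64) + 24*s^2 + 192*s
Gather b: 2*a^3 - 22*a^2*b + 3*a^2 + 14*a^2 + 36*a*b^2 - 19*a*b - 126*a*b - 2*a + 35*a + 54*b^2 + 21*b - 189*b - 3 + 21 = 2*a^3 + 17*a^2 + 33*a + b^2*(36*a + 54) + b*(-22*a^2 - 145*a - 168) + 18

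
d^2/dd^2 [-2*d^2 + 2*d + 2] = -4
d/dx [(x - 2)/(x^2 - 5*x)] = (-x^2 + 4*x - 10)/(x^2*(x^2 - 10*x + 25))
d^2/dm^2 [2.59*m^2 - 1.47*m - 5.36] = 5.18000000000000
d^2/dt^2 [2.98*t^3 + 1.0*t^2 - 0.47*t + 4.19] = 17.88*t + 2.0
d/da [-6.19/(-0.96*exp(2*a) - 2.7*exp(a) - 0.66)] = (-11.8848*exp(a) - 16.713)*exp(a)/(0.96*exp(2*a) + 2.7*exp(a) + 0.66)^2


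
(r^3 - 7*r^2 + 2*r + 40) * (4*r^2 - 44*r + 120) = 4*r^5 - 72*r^4 + 436*r^3 - 768*r^2 - 1520*r + 4800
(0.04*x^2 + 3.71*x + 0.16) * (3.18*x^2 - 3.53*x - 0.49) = 0.1272*x^4 + 11.6566*x^3 - 12.6071*x^2 - 2.3827*x - 0.0784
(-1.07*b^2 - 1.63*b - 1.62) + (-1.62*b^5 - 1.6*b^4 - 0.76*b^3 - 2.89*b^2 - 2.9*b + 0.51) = -1.62*b^5 - 1.6*b^4 - 0.76*b^3 - 3.96*b^2 - 4.53*b - 1.11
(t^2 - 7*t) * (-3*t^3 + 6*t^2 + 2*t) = -3*t^5 + 27*t^4 - 40*t^3 - 14*t^2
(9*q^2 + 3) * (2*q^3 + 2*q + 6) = 18*q^5 + 24*q^3 + 54*q^2 + 6*q + 18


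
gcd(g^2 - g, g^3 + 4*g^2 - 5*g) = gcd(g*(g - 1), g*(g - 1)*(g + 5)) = g^2 - g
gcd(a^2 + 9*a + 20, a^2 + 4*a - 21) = 1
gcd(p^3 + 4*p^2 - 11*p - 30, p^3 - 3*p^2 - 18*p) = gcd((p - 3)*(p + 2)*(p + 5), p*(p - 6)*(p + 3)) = 1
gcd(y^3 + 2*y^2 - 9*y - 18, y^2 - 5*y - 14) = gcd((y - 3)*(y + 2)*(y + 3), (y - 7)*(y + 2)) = y + 2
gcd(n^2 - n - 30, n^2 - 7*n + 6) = n - 6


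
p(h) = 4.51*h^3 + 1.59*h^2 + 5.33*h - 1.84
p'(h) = 13.53*h^2 + 3.18*h + 5.33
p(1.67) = 32.50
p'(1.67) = 48.37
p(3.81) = 290.98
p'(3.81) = 213.85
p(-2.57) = -81.59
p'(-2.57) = 86.52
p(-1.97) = -40.65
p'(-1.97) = 51.57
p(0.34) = 0.33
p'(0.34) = 7.98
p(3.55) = 238.89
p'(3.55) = 187.13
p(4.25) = 395.74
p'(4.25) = 263.23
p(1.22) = 15.22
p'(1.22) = 29.35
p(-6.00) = -950.74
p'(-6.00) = 473.33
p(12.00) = 8084.36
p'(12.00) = 1991.81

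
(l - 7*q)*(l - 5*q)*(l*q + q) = l^3*q - 12*l^2*q^2 + l^2*q + 35*l*q^3 - 12*l*q^2 + 35*q^3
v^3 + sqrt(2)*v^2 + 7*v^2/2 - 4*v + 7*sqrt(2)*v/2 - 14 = (v + 7/2)*(v - sqrt(2))*(v + 2*sqrt(2))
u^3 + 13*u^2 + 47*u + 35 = (u + 1)*(u + 5)*(u + 7)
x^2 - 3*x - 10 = (x - 5)*(x + 2)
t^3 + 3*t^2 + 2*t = t*(t + 1)*(t + 2)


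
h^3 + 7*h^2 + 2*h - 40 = (h - 2)*(h + 4)*(h + 5)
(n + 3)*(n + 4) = n^2 + 7*n + 12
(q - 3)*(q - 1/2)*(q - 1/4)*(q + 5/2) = q^4 - 5*q^3/4 - 7*q^2 + 89*q/16 - 15/16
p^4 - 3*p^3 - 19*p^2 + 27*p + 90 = (p - 5)*(p - 3)*(p + 2)*(p + 3)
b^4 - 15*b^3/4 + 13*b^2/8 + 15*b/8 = b*(b - 3)*(b - 5/4)*(b + 1/2)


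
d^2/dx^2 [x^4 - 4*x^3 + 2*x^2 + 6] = 12*x^2 - 24*x + 4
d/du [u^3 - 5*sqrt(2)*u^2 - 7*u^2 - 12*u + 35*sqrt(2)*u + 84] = 3*u^2 - 10*sqrt(2)*u - 14*u - 12 + 35*sqrt(2)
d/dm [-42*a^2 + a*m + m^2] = a + 2*m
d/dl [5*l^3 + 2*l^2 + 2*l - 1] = 15*l^2 + 4*l + 2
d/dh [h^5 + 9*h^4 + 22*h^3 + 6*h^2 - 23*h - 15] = 5*h^4 + 36*h^3 + 66*h^2 + 12*h - 23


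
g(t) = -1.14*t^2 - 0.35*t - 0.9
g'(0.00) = -0.35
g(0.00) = -0.90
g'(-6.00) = 13.33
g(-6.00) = -39.84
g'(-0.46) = 0.70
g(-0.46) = -0.98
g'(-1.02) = 1.98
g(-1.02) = -1.73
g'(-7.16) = 15.97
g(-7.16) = -56.84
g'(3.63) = -8.63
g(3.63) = -17.19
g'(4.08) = -9.65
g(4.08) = -21.30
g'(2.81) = -6.76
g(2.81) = -10.89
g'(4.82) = -11.34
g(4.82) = -29.07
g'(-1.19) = 2.36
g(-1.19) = -2.10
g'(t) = -2.28*t - 0.35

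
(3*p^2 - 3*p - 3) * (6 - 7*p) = -21*p^3 + 39*p^2 + 3*p - 18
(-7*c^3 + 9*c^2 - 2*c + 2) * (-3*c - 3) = 21*c^4 - 6*c^3 - 21*c^2 - 6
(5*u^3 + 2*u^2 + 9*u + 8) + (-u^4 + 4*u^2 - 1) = -u^4 + 5*u^3 + 6*u^2 + 9*u + 7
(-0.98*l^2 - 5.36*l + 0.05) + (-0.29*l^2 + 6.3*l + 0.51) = -1.27*l^2 + 0.94*l + 0.56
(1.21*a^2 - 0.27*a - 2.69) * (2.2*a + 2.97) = 2.662*a^3 + 2.9997*a^2 - 6.7199*a - 7.9893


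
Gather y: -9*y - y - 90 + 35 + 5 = -10*y - 50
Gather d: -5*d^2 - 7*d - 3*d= -5*d^2 - 10*d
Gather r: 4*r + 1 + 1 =4*r + 2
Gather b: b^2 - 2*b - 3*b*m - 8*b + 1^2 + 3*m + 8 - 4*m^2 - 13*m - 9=b^2 + b*(-3*m - 10) - 4*m^2 - 10*m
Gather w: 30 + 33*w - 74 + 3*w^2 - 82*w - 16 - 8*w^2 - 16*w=-5*w^2 - 65*w - 60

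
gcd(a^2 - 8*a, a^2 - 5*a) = a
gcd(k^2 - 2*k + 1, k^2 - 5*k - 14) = 1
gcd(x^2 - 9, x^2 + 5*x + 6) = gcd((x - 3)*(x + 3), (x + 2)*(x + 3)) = x + 3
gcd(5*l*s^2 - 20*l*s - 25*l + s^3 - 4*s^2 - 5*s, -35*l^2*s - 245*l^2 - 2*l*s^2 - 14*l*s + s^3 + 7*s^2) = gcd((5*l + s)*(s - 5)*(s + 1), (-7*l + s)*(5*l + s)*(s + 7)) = 5*l + s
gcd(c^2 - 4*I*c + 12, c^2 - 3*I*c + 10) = c + 2*I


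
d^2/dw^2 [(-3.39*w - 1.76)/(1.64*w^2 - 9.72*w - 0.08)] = ((3.28*w - 9.72)*(3.39*w + 1.76)*(6.56*w - 19.44) + (33.3576*w - 60.1288)*(-1.64*w^2 + 9.72*w + 0.08))/(-1.64*w^2 + 9.72*w + 0.08)^3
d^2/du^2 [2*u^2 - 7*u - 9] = 4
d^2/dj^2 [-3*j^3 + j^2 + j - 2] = 2 - 18*j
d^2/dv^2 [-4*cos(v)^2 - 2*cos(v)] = 2*cos(v) + 8*cos(2*v)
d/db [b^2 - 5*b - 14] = 2*b - 5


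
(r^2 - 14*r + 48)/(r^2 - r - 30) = (r - 8)/(r + 5)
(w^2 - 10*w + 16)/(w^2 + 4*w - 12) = (w - 8)/(w + 6)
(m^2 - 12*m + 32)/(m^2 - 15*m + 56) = (m - 4)/(m - 7)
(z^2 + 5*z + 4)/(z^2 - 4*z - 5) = (z + 4)/(z - 5)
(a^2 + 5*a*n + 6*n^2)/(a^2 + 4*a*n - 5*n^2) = (a^2 + 5*a*n + 6*n^2)/(a^2 + 4*a*n - 5*n^2)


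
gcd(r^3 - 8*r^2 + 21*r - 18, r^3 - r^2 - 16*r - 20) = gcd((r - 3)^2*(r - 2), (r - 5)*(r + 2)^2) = 1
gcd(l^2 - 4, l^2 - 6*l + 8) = l - 2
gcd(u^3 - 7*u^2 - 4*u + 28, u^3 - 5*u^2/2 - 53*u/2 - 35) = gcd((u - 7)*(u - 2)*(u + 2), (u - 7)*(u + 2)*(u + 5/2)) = u^2 - 5*u - 14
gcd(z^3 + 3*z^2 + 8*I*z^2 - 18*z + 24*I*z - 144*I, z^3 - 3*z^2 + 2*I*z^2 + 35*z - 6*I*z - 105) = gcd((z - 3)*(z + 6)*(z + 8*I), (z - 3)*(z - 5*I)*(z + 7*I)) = z - 3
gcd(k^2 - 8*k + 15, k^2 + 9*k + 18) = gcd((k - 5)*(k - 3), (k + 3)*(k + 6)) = 1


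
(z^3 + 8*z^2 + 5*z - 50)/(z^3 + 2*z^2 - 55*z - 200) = (z - 2)/(z - 8)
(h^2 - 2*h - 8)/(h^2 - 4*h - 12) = (h - 4)/(h - 6)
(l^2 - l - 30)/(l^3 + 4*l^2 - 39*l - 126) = (l + 5)/(l^2 + 10*l + 21)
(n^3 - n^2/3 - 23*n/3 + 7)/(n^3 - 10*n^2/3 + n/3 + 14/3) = (n^2 + 2*n - 3)/(n^2 - n - 2)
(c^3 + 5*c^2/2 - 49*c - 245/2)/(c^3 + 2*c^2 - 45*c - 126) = (2*c^2 + 19*c + 35)/(2*(c^2 + 9*c + 18))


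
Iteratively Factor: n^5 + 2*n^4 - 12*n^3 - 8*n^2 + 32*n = (n + 4)*(n^4 - 2*n^3 - 4*n^2 + 8*n) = n*(n + 4)*(n^3 - 2*n^2 - 4*n + 8) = n*(n - 2)*(n + 4)*(n^2 - 4) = n*(n - 2)^2*(n + 4)*(n + 2)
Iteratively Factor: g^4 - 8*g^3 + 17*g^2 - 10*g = (g - 2)*(g^3 - 6*g^2 + 5*g) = (g - 5)*(g - 2)*(g^2 - g) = g*(g - 5)*(g - 2)*(g - 1)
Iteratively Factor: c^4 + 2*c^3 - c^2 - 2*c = (c + 2)*(c^3 - c) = (c + 1)*(c + 2)*(c^2 - c) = c*(c + 1)*(c + 2)*(c - 1)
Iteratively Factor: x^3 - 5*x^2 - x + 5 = (x - 5)*(x^2 - 1) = (x - 5)*(x + 1)*(x - 1)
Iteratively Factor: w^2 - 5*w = (w - 5)*(w)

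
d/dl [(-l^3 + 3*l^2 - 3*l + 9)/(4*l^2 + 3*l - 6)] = (-4*l^4 - 6*l^3 + 39*l^2 - 108*l - 9)/(16*l^4 + 24*l^3 - 39*l^2 - 36*l + 36)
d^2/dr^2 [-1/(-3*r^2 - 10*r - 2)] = 2*(-9*r^2 - 30*r + 4*(3*r + 5)^2 - 6)/(3*r^2 + 10*r + 2)^3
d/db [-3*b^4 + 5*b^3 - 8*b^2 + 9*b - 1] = -12*b^3 + 15*b^2 - 16*b + 9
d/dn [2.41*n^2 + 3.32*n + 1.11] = 4.82*n + 3.32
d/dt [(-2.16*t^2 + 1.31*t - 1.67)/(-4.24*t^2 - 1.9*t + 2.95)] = (9.6584*t^2 - 26.9056*t + 0.691500000000001)/(17.9776*t^4 + 16.112*t^3 - 21.406*t^2 - 11.21*t + 8.7025)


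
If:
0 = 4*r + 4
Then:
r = -1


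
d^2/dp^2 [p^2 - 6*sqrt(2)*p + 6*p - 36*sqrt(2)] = 2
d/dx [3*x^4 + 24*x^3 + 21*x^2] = 6*x*(2*x^2 + 12*x + 7)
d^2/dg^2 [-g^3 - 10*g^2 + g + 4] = -6*g - 20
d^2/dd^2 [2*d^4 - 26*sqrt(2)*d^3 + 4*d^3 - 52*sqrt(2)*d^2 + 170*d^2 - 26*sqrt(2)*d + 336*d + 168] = 24*d^2 - 156*sqrt(2)*d + 24*d - 104*sqrt(2) + 340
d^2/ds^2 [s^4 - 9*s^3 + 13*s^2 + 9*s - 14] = 12*s^2 - 54*s + 26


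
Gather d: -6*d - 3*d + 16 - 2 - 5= 9 - 9*d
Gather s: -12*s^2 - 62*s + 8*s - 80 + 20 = -12*s^2 - 54*s - 60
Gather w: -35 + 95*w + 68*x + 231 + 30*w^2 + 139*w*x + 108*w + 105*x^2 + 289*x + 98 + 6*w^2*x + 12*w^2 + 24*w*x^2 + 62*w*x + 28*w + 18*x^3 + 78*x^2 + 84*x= w^2*(6*x + 42) + w*(24*x^2 + 201*x + 231) + 18*x^3 + 183*x^2 + 441*x + 294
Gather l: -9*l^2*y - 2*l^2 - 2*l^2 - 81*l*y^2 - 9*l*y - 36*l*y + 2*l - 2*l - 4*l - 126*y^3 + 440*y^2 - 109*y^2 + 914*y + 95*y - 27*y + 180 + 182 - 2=l^2*(-9*y - 4) + l*(-81*y^2 - 45*y - 4) - 126*y^3 + 331*y^2 + 982*y + 360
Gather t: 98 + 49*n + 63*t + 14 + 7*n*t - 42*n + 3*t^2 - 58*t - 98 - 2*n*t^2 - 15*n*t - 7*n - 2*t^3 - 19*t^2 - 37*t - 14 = -2*t^3 + t^2*(-2*n - 16) + t*(-8*n - 32)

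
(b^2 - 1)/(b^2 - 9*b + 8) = (b + 1)/(b - 8)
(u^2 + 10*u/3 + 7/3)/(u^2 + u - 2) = (u^2 + 10*u/3 + 7/3)/(u^2 + u - 2)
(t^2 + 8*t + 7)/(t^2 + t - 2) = (t^2 + 8*t + 7)/(t^2 + t - 2)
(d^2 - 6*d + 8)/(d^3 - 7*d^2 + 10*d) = (d - 4)/(d*(d - 5))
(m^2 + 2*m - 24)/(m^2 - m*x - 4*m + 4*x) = (-m - 6)/(-m + x)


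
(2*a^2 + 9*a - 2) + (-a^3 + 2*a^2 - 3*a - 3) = -a^3 + 4*a^2 + 6*a - 5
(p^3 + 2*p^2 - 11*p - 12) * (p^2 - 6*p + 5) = p^5 - 4*p^4 - 18*p^3 + 64*p^2 + 17*p - 60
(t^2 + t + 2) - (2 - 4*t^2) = 5*t^2 + t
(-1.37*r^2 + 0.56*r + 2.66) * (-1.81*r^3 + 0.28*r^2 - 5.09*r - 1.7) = 2.4797*r^5 - 1.3972*r^4 + 2.3155*r^3 + 0.2234*r^2 - 14.4914*r - 4.522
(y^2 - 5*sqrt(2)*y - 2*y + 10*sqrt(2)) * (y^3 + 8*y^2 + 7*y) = y^5 - 5*sqrt(2)*y^4 + 6*y^4 - 30*sqrt(2)*y^3 - 9*y^3 - 14*y^2 + 45*sqrt(2)*y^2 + 70*sqrt(2)*y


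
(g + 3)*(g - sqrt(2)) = g^2 - sqrt(2)*g + 3*g - 3*sqrt(2)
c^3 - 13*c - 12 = (c - 4)*(c + 1)*(c + 3)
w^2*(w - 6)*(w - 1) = w^4 - 7*w^3 + 6*w^2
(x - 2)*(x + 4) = x^2 + 2*x - 8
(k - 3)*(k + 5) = k^2 + 2*k - 15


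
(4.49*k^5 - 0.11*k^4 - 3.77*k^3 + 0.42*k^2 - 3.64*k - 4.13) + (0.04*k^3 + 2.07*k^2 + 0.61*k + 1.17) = 4.49*k^5 - 0.11*k^4 - 3.73*k^3 + 2.49*k^2 - 3.03*k - 2.96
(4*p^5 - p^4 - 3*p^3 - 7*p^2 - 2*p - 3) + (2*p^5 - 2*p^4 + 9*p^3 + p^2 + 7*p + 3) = 6*p^5 - 3*p^4 + 6*p^3 - 6*p^2 + 5*p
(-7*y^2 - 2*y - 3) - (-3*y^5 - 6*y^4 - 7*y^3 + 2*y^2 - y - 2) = 3*y^5 + 6*y^4 + 7*y^3 - 9*y^2 - y - 1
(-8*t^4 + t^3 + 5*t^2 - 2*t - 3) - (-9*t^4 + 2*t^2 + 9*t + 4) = t^4 + t^3 + 3*t^2 - 11*t - 7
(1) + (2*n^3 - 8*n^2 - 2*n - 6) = 2*n^3 - 8*n^2 - 2*n - 5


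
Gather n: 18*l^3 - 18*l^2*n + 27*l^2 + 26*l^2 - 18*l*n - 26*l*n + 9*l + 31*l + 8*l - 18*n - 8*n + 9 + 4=18*l^3 + 53*l^2 + 48*l + n*(-18*l^2 - 44*l - 26) + 13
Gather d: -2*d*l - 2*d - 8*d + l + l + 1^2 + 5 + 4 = d*(-2*l - 10) + 2*l + 10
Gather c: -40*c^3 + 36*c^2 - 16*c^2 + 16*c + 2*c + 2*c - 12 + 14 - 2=-40*c^3 + 20*c^2 + 20*c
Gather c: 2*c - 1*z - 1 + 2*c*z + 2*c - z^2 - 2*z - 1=c*(2*z + 4) - z^2 - 3*z - 2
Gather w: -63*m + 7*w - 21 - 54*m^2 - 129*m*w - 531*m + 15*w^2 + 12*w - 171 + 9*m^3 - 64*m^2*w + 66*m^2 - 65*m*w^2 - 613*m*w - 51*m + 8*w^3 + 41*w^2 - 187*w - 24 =9*m^3 + 12*m^2 - 645*m + 8*w^3 + w^2*(56 - 65*m) + w*(-64*m^2 - 742*m - 168) - 216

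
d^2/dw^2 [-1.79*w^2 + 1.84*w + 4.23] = -3.58000000000000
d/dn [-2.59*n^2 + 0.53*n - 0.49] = 0.53 - 5.18*n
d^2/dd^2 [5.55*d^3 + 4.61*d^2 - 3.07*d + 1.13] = 33.3*d + 9.22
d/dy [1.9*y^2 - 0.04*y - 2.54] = 3.8*y - 0.04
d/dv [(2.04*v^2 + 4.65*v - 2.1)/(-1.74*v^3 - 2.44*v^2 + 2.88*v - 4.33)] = (3.5496*v^4 + 16.182*v^3 + 6.2592*v^2 - 27.9144*v - 14.0865)/(3.0276*v^6 + 8.4912*v^5 - 4.0688*v^4 + 1.014*v^3 + 29.4248*v^2 - 24.9408*v + 18.7489)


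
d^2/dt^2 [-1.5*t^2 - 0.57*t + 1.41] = -3.00000000000000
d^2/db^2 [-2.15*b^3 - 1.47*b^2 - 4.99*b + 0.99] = -12.9*b - 2.94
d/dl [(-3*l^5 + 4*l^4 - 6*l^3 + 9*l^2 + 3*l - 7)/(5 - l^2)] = (9*l^6 - 8*l^5 - 69*l^4 + 80*l^3 - 87*l^2 + 76*l + 15)/(l^4 - 10*l^2 + 25)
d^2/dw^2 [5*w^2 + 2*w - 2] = 10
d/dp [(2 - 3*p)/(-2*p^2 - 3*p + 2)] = 2*p*(4 - 3*p)/(4*p^4 + 12*p^3 + p^2 - 12*p + 4)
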